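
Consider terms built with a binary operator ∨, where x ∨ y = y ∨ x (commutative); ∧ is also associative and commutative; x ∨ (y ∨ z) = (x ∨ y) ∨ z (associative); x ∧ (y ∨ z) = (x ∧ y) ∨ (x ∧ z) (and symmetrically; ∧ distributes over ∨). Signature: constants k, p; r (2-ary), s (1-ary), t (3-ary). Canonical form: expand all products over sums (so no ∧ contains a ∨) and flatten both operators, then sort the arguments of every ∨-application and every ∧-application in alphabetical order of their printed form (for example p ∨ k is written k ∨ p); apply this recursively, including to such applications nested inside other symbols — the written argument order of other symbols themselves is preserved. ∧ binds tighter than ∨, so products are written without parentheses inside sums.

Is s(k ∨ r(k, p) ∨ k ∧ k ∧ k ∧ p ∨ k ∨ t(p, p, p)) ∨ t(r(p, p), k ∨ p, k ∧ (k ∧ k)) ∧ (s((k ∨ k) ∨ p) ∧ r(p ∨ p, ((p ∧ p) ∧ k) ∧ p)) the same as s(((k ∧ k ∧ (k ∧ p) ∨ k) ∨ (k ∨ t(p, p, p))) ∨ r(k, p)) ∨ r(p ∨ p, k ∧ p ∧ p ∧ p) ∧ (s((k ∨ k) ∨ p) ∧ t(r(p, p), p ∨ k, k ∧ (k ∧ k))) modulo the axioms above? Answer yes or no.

Left:  s(k ∨ r(k, p) ∨ k ∧ k ∧ k ∧ p ∨ k ∨ t(p, p, p)) ∨ t(r(p, p), k ∨ p, k ∧ (k ∧ k)) ∧ (s((k ∨ k) ∨ p) ∧ r(p ∨ p, ((p ∧ p) ∧ k) ∧ p))
  Un-nest:  s(k ∨ k ∨ k ∧ k ∧ k ∧ p ∨ r(k, p) ∨ t(p, p, p)) ∨ r(p ∨ p, k ∧ p ∧ p ∧ p) ∧ s(k ∨ k ∨ p) ∧ t(r(p, p), k ∨ p, k ∧ k ∧ k)
  Sort arguments:  r(p ∨ p, k ∧ p ∧ p ∧ p) ∧ s(k ∨ k ∨ p) ∧ t(r(p, p), k ∨ p, k ∧ k ∧ k) ∨ s(k ∨ k ∨ k ∧ k ∧ k ∧ p ∨ r(k, p) ∨ t(p, p, p))
Right:  s(((k ∧ k ∧ (k ∧ p) ∨ k) ∨ (k ∨ t(p, p, p))) ∨ r(k, p)) ∨ r(p ∨ p, k ∧ p ∧ p ∧ p) ∧ (s((k ∨ k) ∨ p) ∧ t(r(p, p), p ∨ k, k ∧ (k ∧ k)))
  Flatten:  s(k ∨ k ∨ k ∧ k ∧ k ∧ p ∨ r(k, p) ∨ t(p, p, p)) ∨ r(p ∨ p, k ∧ p ∧ p ∧ p) ∧ s(k ∨ k ∨ p) ∧ t(r(p, p), k ∨ p, k ∧ k ∧ k)
  Sort:  r(p ∨ p, k ∧ p ∧ p ∧ p) ∧ s(k ∨ k ∨ p) ∧ t(r(p, p), k ∨ p, k ∧ k ∧ k) ∨ s(k ∨ k ∨ k ∧ k ∧ k ∧ p ∨ r(k, p) ∨ t(p, p, p))

Answer: yes — both canonical forms are r(p ∨ p, k ∧ p ∧ p ∧ p) ∧ s(k ∨ k ∨ p) ∧ t(r(p, p), k ∨ p, k ∧ k ∧ k) ∨ s(k ∨ k ∨ k ∧ k ∧ k ∧ p ∨ r(k, p) ∨ t(p, p, p))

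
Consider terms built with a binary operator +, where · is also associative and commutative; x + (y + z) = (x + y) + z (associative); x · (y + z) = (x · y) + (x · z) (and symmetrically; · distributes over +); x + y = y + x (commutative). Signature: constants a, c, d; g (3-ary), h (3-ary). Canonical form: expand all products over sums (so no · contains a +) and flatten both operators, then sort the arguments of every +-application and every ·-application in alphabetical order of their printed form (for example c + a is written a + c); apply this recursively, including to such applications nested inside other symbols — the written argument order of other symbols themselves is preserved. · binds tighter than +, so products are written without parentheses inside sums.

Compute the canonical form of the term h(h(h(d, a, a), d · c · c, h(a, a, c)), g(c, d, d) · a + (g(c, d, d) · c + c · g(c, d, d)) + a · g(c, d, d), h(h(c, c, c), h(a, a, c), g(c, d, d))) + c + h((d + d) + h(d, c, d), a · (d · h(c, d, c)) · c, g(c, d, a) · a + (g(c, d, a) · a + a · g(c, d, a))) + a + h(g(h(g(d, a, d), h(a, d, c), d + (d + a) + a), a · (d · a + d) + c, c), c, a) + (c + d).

Answer: a + c + c + d + h(d + d + h(d, c, d), a · c · d · h(c, d, c), a · g(c, d, a) + a · g(c, d, a) + a · g(c, d, a)) + h(g(h(g(d, a, d), h(a, d, c), a + a + d + d), a · a · d + a · d + c, c), c, a) + h(h(h(d, a, a), c · c · d, h(a, a, c)), a · g(c, d, d) + a · g(c, d, d) + c · g(c, d, d) + c · g(c, d, d), h(h(c, c, c), h(a, a, c), g(c, d, d)))

Derivation:
Distribute:  h(h(h(d, a, a), c · c · d, h(a, a, c)), a · g(c, d, d) + a · g(c, d, d) + c · g(c, d, d) + c · g(c, d, d), h(h(c, c, c), h(a, a, c), g(c, d, d))) + c + h(d + d + h(d, c, d), a · c · d · h(c, d, c), a · g(c, d, a) + a · g(c, d, a) + a · g(c, d, a)) + a + h(g(h(g(d, a, d), h(a, d, c), a + a + d + d), a · a · d + a · d + c, c), c, a) + c + d
Sort:  a + c + c + d + h(d + d + h(d, c, d), a · c · d · h(c, d, c), a · g(c, d, a) + a · g(c, d, a) + a · g(c, d, a)) + h(g(h(g(d, a, d), h(a, d, c), a + a + d + d), a · a · d + a · d + c, c), c, a) + h(h(h(d, a, a), c · c · d, h(a, a, c)), a · g(c, d, d) + a · g(c, d, d) + c · g(c, d, d) + c · g(c, d, d), h(h(c, c, c), h(a, a, c), g(c, d, d)))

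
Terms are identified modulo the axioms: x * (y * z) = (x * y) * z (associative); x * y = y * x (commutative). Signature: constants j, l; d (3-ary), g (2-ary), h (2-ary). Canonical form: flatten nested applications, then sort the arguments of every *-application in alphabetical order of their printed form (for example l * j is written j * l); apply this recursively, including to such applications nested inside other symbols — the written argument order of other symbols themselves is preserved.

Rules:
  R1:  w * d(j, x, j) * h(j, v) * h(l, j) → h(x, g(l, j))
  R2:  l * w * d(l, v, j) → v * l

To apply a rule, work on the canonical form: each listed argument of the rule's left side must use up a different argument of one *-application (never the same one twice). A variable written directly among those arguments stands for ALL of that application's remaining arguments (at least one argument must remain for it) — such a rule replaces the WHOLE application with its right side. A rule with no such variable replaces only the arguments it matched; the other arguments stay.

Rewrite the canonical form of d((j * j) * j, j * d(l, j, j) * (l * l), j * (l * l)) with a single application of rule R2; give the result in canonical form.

Answer: d(j * j * j, j * l, j * l * l)

Derivation:
Canonical form:  d(j * j * j, d(l, j, j) * j * l * l, j * l * l)
Match R2:  consume d(l, j, j), l;  v := j, w := j * l
The variable takes the whole remainder — replace the entire application.
Result:  d(j * j * j, j * l, j * l * l)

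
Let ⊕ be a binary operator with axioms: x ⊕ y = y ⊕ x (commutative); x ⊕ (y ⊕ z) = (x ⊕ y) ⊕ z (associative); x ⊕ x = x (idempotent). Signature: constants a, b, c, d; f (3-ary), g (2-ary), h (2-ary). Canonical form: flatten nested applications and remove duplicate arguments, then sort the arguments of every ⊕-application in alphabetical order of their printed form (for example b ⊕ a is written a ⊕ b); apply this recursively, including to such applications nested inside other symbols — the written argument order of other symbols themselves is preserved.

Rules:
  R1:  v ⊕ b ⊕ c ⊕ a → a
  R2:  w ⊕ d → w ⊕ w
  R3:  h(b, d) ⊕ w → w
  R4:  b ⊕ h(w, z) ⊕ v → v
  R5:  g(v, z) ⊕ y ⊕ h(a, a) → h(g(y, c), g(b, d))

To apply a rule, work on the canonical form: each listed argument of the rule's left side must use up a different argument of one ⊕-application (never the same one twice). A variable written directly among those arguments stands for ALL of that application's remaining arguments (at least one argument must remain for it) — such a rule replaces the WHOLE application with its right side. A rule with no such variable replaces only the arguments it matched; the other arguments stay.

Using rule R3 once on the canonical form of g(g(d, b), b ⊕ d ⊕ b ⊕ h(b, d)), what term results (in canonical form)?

Answer: g(g(d, b), b ⊕ d)

Derivation:
Canonical form:  g(g(d, b), b ⊕ d ⊕ h(b, d))
Match R3:  consume h(b, d);  w := b ⊕ d
The extension variable absorbs all remaining arguments, so the whole application is rewritten.
Result:  g(g(d, b), b ⊕ d)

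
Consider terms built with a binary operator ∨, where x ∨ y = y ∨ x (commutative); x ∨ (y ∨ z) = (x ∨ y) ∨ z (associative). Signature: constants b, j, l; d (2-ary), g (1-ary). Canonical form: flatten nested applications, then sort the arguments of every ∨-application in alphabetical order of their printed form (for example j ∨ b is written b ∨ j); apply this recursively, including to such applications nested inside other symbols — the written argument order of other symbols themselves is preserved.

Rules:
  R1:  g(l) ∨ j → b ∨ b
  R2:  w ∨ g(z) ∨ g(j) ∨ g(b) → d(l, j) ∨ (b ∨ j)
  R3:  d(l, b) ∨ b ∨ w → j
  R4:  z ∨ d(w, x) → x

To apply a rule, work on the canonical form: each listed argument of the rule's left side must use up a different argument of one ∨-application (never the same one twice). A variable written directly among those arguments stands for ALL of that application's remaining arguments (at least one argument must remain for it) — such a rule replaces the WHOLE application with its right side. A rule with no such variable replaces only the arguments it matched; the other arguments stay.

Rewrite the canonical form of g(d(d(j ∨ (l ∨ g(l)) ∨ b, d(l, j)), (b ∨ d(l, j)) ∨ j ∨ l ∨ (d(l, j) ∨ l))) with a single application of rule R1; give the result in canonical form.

Answer: g(d(d(b ∨ b ∨ b ∨ l, d(l, j)), b ∨ d(l, j) ∨ d(l, j) ∨ j ∨ l ∨ l))

Derivation:
Canonical form:  g(d(d(b ∨ g(l) ∨ j ∨ l, d(l, j)), b ∨ d(l, j) ∨ d(l, j) ∨ j ∨ l ∨ l))
Match R1:  consume g(l), j
Result:  g(d(d(b ∨ b ∨ b ∨ l, d(l, j)), b ∨ d(l, j) ∨ d(l, j) ∨ j ∨ l ∨ l))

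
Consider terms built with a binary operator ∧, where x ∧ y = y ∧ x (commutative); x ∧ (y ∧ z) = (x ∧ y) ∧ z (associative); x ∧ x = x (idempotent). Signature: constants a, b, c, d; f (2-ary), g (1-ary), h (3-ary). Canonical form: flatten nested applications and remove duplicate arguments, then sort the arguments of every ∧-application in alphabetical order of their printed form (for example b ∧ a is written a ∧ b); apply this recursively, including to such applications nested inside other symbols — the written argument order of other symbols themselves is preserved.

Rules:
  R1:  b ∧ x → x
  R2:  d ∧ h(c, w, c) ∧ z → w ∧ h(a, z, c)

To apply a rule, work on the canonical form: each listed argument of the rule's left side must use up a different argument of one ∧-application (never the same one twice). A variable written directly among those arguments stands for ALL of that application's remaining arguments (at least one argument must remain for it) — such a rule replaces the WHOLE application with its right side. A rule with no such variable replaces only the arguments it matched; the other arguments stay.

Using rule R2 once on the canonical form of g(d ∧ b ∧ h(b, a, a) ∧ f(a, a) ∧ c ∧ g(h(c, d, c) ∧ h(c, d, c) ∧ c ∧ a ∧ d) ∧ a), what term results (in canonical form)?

Canonical form:  g(a ∧ b ∧ c ∧ d ∧ f(a, a) ∧ g(a ∧ c ∧ d ∧ h(c, d, c)) ∧ h(b, a, a))
R2 matches:  uses d, h(c, d, c);  w := d, z := a ∧ c
The variable takes the whole remainder — replace the entire application.
Giving:  g(a ∧ b ∧ c ∧ d ∧ f(a, a) ∧ g(d ∧ h(a, a ∧ c, c)) ∧ h(b, a, a))

Answer: g(a ∧ b ∧ c ∧ d ∧ f(a, a) ∧ g(d ∧ h(a, a ∧ c, c)) ∧ h(b, a, a))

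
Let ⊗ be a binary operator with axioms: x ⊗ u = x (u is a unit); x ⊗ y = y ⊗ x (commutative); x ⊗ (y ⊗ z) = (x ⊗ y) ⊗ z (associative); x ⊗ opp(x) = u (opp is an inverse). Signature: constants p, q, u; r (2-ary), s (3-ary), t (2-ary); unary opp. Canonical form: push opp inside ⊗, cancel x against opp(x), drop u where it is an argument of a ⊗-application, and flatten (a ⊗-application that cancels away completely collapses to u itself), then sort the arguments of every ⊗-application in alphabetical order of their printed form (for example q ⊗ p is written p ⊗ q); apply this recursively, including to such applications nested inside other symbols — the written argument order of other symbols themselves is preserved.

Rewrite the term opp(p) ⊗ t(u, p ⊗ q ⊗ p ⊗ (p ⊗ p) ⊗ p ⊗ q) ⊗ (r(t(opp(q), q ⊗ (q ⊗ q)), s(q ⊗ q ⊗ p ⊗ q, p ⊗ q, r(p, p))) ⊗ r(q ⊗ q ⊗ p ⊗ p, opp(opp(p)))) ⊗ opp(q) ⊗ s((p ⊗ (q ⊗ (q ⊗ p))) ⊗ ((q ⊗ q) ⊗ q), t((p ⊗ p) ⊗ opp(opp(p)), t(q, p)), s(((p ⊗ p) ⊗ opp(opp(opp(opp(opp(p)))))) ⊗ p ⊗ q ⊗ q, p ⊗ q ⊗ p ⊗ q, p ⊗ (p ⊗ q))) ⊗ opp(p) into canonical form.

Answer: opp(p) ⊗ opp(p) ⊗ opp(q) ⊗ r(p ⊗ p ⊗ q ⊗ q, p) ⊗ r(t(opp(q), q ⊗ q ⊗ q), s(p ⊗ q ⊗ q ⊗ q, p ⊗ q, r(p, p))) ⊗ s(p ⊗ p ⊗ q ⊗ q ⊗ q ⊗ q ⊗ q, t(p ⊗ p ⊗ p, t(q, p)), s(p ⊗ p ⊗ q ⊗ q, p ⊗ p ⊗ q ⊗ q, p ⊗ p ⊗ q)) ⊗ t(u, p ⊗ p ⊗ p ⊗ p ⊗ p ⊗ q ⊗ q)

Derivation:
Push opp inside:  distribute opp over ⊗ and collapse double opp
Collect terms:  opp(p) ⊗ opp(p) ⊗ t(u, p ⊗ p ⊗ p ⊗ p ⊗ p ⊗ q ⊗ q) ⊗ r(t(opp(q), q ⊗ q ⊗ q), s(p ⊗ q ⊗ q ⊗ q, p ⊗ q, r(p, p))) ⊗ r(p ⊗ p ⊗ q ⊗ q, p) ⊗ opp(q) ⊗ s(p ⊗ p ⊗ q ⊗ q ⊗ q ⊗ q ⊗ q, t(p ⊗ p ⊗ p, t(q, p)), s(p ⊗ p ⊗ q ⊗ q, p ⊗ p ⊗ q ⊗ q, p ⊗ p ⊗ q))
Sort:  opp(p) ⊗ opp(p) ⊗ opp(q) ⊗ r(p ⊗ p ⊗ q ⊗ q, p) ⊗ r(t(opp(q), q ⊗ q ⊗ q), s(p ⊗ q ⊗ q ⊗ q, p ⊗ q, r(p, p))) ⊗ s(p ⊗ p ⊗ q ⊗ q ⊗ q ⊗ q ⊗ q, t(p ⊗ p ⊗ p, t(q, p)), s(p ⊗ p ⊗ q ⊗ q, p ⊗ p ⊗ q ⊗ q, p ⊗ p ⊗ q)) ⊗ t(u, p ⊗ p ⊗ p ⊗ p ⊗ p ⊗ q ⊗ q)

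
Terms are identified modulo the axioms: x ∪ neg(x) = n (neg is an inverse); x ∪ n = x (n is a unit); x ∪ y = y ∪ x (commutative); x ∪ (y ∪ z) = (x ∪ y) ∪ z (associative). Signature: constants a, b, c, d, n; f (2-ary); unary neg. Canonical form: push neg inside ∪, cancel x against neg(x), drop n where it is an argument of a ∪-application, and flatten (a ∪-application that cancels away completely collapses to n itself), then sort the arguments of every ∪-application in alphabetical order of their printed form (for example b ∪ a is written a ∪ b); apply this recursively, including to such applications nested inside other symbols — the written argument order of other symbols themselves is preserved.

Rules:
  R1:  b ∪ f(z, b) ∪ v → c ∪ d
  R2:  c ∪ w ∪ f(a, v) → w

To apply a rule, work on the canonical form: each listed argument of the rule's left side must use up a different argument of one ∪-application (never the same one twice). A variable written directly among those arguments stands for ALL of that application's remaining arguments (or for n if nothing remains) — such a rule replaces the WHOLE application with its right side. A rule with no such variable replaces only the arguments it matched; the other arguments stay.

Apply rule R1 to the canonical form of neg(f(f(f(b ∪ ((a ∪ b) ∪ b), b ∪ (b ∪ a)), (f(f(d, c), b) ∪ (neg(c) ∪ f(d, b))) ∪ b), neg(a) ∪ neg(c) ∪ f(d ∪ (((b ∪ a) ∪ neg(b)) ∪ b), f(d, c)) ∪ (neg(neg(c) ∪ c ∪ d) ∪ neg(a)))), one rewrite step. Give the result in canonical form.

Answer: neg(f(f(f(a ∪ b ∪ b ∪ b, a ∪ b ∪ b), c ∪ d), f(a ∪ b ∪ d, f(d, c)) ∪ neg(a) ∪ neg(a) ∪ neg(c) ∪ neg(d)))

Derivation:
Canonical form:  neg(f(f(f(a ∪ b ∪ b ∪ b, a ∪ b ∪ b), b ∪ f(d, b) ∪ f(f(d, c), b) ∪ neg(c)), f(a ∪ b ∪ d, f(d, c)) ∪ neg(a) ∪ neg(a) ∪ neg(c) ∪ neg(d)))
Match R1:  consume b, f(d, b);  v := f(f(d, c), b) ∪ neg(c), z := d
Every leftover argument binds to the variable; the entire application is replaced.
New term:  neg(f(f(f(a ∪ b ∪ b ∪ b, a ∪ b ∪ b), c ∪ d), f(a ∪ b ∪ d, f(d, c)) ∪ neg(a) ∪ neg(a) ∪ neg(c) ∪ neg(d)))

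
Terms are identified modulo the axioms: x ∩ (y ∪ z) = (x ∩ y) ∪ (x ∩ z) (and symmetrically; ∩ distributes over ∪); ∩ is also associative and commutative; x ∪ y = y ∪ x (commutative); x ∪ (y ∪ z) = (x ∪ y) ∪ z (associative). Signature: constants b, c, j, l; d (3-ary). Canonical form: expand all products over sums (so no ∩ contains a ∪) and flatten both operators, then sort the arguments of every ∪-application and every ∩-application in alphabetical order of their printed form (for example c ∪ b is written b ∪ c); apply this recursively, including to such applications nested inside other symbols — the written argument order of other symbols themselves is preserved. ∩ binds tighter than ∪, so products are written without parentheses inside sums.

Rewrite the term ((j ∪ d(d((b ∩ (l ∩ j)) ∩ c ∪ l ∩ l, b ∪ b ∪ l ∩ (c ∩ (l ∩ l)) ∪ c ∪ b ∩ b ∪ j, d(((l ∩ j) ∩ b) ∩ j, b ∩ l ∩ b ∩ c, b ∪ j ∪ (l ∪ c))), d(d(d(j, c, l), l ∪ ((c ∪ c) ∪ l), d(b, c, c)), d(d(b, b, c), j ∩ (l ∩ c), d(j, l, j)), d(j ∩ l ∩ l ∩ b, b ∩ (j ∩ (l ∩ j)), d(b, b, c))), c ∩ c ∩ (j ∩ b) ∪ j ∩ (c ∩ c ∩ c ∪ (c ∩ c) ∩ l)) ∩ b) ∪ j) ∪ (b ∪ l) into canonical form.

Answer: b ∪ b ∩ d(d(b ∩ c ∩ j ∩ l ∪ l ∩ l, b ∪ b ∪ b ∩ b ∪ c ∪ c ∩ l ∩ l ∩ l ∪ j, d(b ∩ j ∩ j ∩ l, b ∩ b ∩ c ∩ l, b ∪ c ∪ j ∪ l)), d(d(d(j, c, l), c ∪ c ∪ l ∪ l, d(b, c, c)), d(d(b, b, c), c ∩ j ∩ l, d(j, l, j)), d(b ∩ j ∩ l ∩ l, b ∩ j ∩ j ∩ l, d(b, b, c))), b ∩ c ∩ c ∩ j ∪ c ∩ c ∩ c ∩ j ∪ c ∩ c ∩ j ∩ l) ∪ j ∪ j ∪ l

Derivation:
Expand products over sums:  j ∪ b ∩ d(d(b ∩ c ∩ j ∩ l ∪ l ∩ l, b ∪ b ∪ b ∩ b ∪ c ∪ c ∩ l ∩ l ∩ l ∪ j, d(b ∩ j ∩ j ∩ l, b ∩ b ∩ c ∩ l, b ∪ c ∪ j ∪ l)), d(d(d(j, c, l), c ∪ c ∪ l ∪ l, d(b, c, c)), d(d(b, b, c), c ∩ j ∩ l, d(j, l, j)), d(b ∩ j ∩ l ∩ l, b ∩ j ∩ j ∩ l, d(b, b, c))), b ∩ c ∩ c ∩ j ∪ c ∩ c ∩ c ∩ j ∪ c ∩ c ∩ j ∩ l) ∪ j ∪ b ∪ l
Sort arguments:  b ∪ b ∩ d(d(b ∩ c ∩ j ∩ l ∪ l ∩ l, b ∪ b ∪ b ∩ b ∪ c ∪ c ∩ l ∩ l ∩ l ∪ j, d(b ∩ j ∩ j ∩ l, b ∩ b ∩ c ∩ l, b ∪ c ∪ j ∪ l)), d(d(d(j, c, l), c ∪ c ∪ l ∪ l, d(b, c, c)), d(d(b, b, c), c ∩ j ∩ l, d(j, l, j)), d(b ∩ j ∩ l ∩ l, b ∩ j ∩ j ∩ l, d(b, b, c))), b ∩ c ∩ c ∩ j ∪ c ∩ c ∩ c ∩ j ∪ c ∩ c ∩ j ∩ l) ∪ j ∪ j ∪ l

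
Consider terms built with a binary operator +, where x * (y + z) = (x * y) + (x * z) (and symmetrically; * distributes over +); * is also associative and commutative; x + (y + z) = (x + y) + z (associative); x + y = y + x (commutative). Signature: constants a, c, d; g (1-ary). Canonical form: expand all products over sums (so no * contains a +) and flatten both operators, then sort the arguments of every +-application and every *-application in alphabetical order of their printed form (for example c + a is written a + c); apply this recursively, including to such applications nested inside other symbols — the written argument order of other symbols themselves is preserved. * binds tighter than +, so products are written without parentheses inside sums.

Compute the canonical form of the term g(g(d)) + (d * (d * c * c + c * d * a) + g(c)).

Answer: a * c * d * d + c * c * d * d + g(c) + g(g(d))

Derivation:
Expand:  g(g(d)) + c * c * d * d + a * c * d * d + g(c)
Sort:  a * c * d * d + c * c * d * d + g(c) + g(g(d))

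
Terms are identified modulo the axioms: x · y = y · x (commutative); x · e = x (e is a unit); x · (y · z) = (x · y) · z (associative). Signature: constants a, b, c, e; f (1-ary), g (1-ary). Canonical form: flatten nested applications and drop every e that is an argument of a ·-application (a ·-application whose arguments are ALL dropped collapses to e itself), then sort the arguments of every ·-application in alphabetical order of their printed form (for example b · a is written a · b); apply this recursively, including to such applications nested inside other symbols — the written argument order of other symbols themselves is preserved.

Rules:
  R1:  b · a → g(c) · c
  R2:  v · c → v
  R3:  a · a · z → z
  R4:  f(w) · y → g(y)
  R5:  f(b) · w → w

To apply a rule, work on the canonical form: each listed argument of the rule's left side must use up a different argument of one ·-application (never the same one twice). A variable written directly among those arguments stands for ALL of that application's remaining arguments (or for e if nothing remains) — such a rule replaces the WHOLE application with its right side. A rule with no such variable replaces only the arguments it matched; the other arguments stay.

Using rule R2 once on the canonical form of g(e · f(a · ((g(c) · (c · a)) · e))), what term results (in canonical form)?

Answer: g(f(a · a · g(c)))

Derivation:
Canonical form:  g(f(a · a · c · g(c)))
Match R2:  consume c;  v := a · a · g(c)
Every leftover argument binds to the variable; the entire application is replaced.
New term:  g(f(a · a · g(c)))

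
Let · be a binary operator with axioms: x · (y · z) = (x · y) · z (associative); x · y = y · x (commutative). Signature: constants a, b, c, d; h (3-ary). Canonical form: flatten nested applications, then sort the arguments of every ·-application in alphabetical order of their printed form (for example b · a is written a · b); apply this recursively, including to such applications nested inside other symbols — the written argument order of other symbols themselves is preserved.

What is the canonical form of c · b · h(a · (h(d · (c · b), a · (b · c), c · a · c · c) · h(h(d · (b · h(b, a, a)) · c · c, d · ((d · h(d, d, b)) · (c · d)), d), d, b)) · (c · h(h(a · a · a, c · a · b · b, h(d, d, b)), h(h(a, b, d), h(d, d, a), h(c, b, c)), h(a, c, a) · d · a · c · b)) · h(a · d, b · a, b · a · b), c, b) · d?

Inside:  h(a · (h(d · (c · b), a · (b · c), c · a · c · c) · h(h(d · (b · h(b, a, a)) · c · c, d · ((d · h(d, d, b)) · (c · d)), d), d, b)) · (c · h(h(a · a · a, c · a · b · b, h(d, d, b)), h(h(a, b, d), h(d, d, a), h(c, b, c)), h(a, c, a) · d · a · c · b)) · h(a · d, b · a, b · a · b), c, b)  →  h(a · c · h(a · d, a · b, a · b · b) · h(b · c · d, a · b · c, a · c · c · c) · h(h(a · a · a, a · b · b · c, h(d, d, b)), h(h(a, b, d), h(d, d, a), h(c, b, c)), a · b · c · d · h(a, c, a)) · h(h(b · c · c · d · h(b, a, a), c · d · d · d · h(d, d, b), d), d, b), c, b)
Sort:  b · c · d · h(a · c · h(a · d, a · b, a · b · b) · h(b · c · d, a · b · c, a · c · c · c) · h(h(a · a · a, a · b · b · c, h(d, d, b)), h(h(a, b, d), h(d, d, a), h(c, b, c)), a · b · c · d · h(a, c, a)) · h(h(b · c · c · d · h(b, a, a), c · d · d · d · h(d, d, b), d), d, b), c, b)

Answer: b · c · d · h(a · c · h(a · d, a · b, a · b · b) · h(b · c · d, a · b · c, a · c · c · c) · h(h(a · a · a, a · b · b · c, h(d, d, b)), h(h(a, b, d), h(d, d, a), h(c, b, c)), a · b · c · d · h(a, c, a)) · h(h(b · c · c · d · h(b, a, a), c · d · d · d · h(d, d, b), d), d, b), c, b)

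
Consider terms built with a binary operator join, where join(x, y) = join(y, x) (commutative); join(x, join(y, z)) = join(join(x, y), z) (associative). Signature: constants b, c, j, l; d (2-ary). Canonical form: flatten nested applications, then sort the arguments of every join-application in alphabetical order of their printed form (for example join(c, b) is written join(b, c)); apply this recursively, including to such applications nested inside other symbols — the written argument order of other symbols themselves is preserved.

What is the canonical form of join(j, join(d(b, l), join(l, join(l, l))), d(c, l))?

Un-nest:  join(j, d(b, l), l, l, l, d(c, l))
Sort:  join(d(b, l), d(c, l), j, l, l, l)

Answer: join(d(b, l), d(c, l), j, l, l, l)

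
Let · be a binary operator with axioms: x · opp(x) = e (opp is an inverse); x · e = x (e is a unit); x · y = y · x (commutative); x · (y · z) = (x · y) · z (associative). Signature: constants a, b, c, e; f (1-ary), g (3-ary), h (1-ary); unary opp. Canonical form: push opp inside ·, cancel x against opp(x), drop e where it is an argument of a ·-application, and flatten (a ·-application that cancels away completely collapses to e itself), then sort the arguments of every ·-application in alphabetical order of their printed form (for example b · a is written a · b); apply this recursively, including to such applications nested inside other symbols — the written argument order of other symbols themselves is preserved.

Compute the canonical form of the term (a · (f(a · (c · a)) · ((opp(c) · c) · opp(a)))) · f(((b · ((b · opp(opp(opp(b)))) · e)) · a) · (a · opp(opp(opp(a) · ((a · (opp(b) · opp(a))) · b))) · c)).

Answer: f(a · a · c) · f(a · b · c)

Derivation:
Push opp inside:  distribute opp over · and collapse double opp
Inverses cancel:  a cancels; c cancels
Collect terms:  f(a · a · c) · f(a · b · c)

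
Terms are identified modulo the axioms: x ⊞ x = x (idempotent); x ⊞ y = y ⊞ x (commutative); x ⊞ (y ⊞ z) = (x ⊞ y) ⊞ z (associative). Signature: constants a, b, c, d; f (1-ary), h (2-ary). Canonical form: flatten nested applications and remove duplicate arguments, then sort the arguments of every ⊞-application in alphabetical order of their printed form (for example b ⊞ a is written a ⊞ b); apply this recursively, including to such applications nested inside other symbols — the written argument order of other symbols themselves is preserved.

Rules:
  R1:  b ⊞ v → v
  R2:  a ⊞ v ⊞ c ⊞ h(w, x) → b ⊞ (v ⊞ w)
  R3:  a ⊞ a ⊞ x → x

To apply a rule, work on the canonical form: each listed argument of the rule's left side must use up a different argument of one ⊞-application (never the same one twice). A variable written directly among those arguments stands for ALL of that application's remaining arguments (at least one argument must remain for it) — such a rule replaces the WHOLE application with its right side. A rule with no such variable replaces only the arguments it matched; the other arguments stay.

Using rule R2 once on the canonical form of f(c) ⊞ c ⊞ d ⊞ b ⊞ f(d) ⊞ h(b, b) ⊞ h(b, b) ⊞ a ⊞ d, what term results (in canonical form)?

Canonical form:  a ⊞ b ⊞ c ⊞ d ⊞ f(c) ⊞ f(d) ⊞ h(b, b)
R2 matches:  uses a, c, h(b, b);  v := b ⊞ d ⊞ f(c) ⊞ f(d), w := b, x := b
The extension variable absorbs all remaining arguments, so the whole application is rewritten.
Giving:  b ⊞ d ⊞ f(c) ⊞ f(d)

Answer: b ⊞ d ⊞ f(c) ⊞ f(d)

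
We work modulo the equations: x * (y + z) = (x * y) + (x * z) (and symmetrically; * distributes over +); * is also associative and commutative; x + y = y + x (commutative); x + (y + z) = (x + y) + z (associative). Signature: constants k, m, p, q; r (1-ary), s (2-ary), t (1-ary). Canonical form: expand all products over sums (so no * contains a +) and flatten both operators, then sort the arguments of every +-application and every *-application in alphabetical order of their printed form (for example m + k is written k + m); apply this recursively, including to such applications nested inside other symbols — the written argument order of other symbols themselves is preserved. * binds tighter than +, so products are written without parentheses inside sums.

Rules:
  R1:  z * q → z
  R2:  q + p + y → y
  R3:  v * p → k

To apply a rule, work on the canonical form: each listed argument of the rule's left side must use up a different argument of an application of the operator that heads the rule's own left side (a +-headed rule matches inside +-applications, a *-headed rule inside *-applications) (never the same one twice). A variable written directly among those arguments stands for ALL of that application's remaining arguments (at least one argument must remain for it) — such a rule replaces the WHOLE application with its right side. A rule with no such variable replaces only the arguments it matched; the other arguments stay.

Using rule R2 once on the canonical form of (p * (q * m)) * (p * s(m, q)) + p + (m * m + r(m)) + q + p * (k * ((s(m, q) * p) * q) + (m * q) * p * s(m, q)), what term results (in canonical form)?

Answer: k * p * p * q * s(m, q) + m * m + m * p * p * q * s(m, q) + m * p * p * q * s(m, q) + r(m)

Derivation:
Canonical form:  k * p * p * q * s(m, q) + m * m + m * p * p * q * s(m, q) + m * p * p * q * s(m, q) + p + q + r(m)
Match R2:  consume p, q;  y := k * p * p * q * s(m, q) + m * m + m * p * p * q * s(m, q) + m * p * p * q * s(m, q) + r(m)
The extension variable absorbs all remaining arguments, so the whole application is rewritten.
Giving:  k * p * p * q * s(m, q) + m * m + m * p * p * q * s(m, q) + m * p * p * q * s(m, q) + r(m)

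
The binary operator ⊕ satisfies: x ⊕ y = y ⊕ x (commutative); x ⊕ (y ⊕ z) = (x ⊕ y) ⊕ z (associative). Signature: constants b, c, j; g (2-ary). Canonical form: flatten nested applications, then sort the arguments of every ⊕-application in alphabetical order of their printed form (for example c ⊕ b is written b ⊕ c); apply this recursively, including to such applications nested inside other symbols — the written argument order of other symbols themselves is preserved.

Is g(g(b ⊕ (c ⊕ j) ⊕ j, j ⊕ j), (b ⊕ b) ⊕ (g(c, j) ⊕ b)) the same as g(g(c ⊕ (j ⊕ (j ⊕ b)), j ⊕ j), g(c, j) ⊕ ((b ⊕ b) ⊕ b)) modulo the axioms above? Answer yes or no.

Left:  g(g(b ⊕ (c ⊕ j) ⊕ j, j ⊕ j), (b ⊕ b) ⊕ (g(c, j) ⊕ b))
  Descend into:  (b ⊕ b) ⊕ (g(c, j) ⊕ b)
  Flatten:  b ⊕ b ⊕ g(c, j) ⊕ b
  Order the arguments:  b ⊕ b ⊕ b ⊕ g(c, j)
  Put back:  g(g(b ⊕ c ⊕ j ⊕ j, j ⊕ j), b ⊕ b ⊕ b ⊕ g(c, j))
Right:  g(g(c ⊕ (j ⊕ (j ⊕ b)), j ⊕ j), g(c, j) ⊕ ((b ⊕ b) ⊕ b))
  Descend into:  g(c, j) ⊕ ((b ⊕ b) ⊕ b)
  Un-nest:  g(c, j) ⊕ b ⊕ b ⊕ b
  Sort arguments:  b ⊕ b ⊕ b ⊕ g(c, j)
  Reassemble:  g(g(b ⊕ c ⊕ j ⊕ j, j ⊕ j), b ⊕ b ⊕ b ⊕ g(c, j))

Answer: yes — both canonical forms are g(g(b ⊕ c ⊕ j ⊕ j, j ⊕ j), b ⊕ b ⊕ b ⊕ g(c, j))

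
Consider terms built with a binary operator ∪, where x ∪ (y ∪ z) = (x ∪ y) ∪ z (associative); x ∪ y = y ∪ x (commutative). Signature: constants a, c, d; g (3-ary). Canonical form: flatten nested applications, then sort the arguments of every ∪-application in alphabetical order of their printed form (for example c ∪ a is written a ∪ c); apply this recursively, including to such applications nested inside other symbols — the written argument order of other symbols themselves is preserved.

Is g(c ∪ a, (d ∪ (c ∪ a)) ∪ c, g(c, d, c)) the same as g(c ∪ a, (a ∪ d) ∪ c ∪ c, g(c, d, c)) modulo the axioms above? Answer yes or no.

Answer: yes — both canonical forms are g(a ∪ c, a ∪ c ∪ c ∪ d, g(c, d, c))

Derivation:
Left:  g(c ∪ a, (d ∪ (c ∪ a)) ∪ c, g(c, d, c))
  Focus inside:  (d ∪ (c ∪ a)) ∪ c
  Un-nest:  d ∪ c ∪ a ∪ c
  Sort:  a ∪ c ∪ c ∪ d
  Rebuild:  g(a ∪ c, a ∪ c ∪ c ∪ d, g(c, d, c))
Right:  g(c ∪ a, (a ∪ d) ∪ c ∪ c, g(c, d, c))
  Focus inside:  (a ∪ d) ∪ c ∪ c
  Flatten:  a ∪ d ∪ c ∪ c
  Order the arguments:  a ∪ c ∪ c ∪ d
  Rebuild:  g(a ∪ c, a ∪ c ∪ c ∪ d, g(c, d, c))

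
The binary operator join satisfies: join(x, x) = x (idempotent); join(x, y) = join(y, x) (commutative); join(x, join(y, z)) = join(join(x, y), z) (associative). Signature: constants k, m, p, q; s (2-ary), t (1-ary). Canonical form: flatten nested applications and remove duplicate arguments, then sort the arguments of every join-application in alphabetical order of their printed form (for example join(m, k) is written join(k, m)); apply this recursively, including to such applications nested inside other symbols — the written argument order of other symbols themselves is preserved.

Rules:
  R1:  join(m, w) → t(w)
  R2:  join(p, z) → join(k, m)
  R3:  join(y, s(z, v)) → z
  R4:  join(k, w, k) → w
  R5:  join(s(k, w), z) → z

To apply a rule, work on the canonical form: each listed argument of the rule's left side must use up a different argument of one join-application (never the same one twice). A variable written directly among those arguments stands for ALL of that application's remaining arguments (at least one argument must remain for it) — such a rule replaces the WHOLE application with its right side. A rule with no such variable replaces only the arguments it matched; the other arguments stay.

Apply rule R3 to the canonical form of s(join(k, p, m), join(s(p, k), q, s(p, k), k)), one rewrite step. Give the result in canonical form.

Canonical form:  s(join(k, m, p), join(k, q, s(p, k)))
Match R3:  consume s(p, k);  v := k, y := join(k, q), z := p
The variable takes the whole remainder — replace the entire application.
Result:  s(join(k, m, p), p)

Answer: s(join(k, m, p), p)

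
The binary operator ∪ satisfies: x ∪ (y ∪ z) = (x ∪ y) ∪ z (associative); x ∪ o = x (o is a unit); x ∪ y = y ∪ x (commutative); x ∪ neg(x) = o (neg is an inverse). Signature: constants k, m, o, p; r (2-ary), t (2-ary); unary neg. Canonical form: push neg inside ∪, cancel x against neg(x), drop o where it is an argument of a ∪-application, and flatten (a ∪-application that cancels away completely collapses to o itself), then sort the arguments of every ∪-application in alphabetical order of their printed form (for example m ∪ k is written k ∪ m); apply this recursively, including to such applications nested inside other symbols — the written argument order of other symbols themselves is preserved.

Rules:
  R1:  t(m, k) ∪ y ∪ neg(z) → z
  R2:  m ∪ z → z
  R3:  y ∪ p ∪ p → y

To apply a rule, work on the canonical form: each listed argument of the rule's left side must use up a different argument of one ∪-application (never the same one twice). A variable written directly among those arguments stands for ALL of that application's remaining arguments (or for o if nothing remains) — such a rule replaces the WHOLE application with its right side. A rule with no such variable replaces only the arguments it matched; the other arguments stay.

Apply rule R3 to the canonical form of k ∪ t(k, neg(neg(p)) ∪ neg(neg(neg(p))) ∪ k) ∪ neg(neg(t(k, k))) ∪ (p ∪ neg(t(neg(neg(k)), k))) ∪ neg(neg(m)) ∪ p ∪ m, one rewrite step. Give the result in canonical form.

Canonical form:  k ∪ m ∪ m ∪ p ∪ p ∪ t(k, k)
R3 matches:  uses p, p;  y := k ∪ m ∪ m ∪ t(k, k)
Every leftover argument binds to the variable; the entire application is replaced.
Giving:  k ∪ m ∪ m ∪ t(k, k)

Answer: k ∪ m ∪ m ∪ t(k, k)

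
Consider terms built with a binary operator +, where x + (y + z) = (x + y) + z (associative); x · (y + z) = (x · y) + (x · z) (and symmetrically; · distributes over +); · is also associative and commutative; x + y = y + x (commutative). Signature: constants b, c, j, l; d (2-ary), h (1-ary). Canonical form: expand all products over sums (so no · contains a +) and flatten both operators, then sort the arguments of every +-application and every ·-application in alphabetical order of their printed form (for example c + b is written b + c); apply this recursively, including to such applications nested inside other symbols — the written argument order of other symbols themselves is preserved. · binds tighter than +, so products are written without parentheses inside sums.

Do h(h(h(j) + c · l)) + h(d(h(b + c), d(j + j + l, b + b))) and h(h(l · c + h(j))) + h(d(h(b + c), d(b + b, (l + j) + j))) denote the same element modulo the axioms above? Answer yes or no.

Answer: no — h(d(h(b + c), d(j + j + l, b + b))) + h(h(c · l + h(j))) vs h(d(h(b + c), d(b + b, j + j + l))) + h(h(c · l + h(j)))

Derivation:
Left:  h(h(h(j) + c · l)) + h(d(h(b + c), d(j + j + l, b + b)))
  Flatten:  h(h(c · l + h(j))) + h(d(h(b + c), d(j + j + l, b + b)))
  Sort:  h(d(h(b + c), d(j + j + l, b + b))) + h(h(c · l + h(j)))
Right:  h(h(l · c + h(j))) + h(d(h(b + c), d(b + b, (l + j) + j)))
  Un-nest:  h(h(c · l + h(j))) + h(d(h(b + c), d(b + b, j + j + l)))
  Order the arguments:  h(d(h(b + c), d(b + b, j + j + l))) + h(h(c · l + h(j)))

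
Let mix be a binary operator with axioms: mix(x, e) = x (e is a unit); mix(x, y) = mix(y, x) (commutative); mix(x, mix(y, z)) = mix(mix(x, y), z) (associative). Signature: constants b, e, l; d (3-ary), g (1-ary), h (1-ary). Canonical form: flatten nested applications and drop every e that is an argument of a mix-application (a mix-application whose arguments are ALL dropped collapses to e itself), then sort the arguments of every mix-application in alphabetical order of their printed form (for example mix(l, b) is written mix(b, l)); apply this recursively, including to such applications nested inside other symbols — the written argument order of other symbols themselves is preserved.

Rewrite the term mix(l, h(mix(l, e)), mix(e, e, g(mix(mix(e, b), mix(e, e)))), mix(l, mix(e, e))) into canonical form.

Un-nest:  mix(l, h(mix(l, e)), e, e, g(mix(mix(e, b), mix(e, e))), l, e, e)
Simplify inside:  h(mix(l, e))  →  h(l)
Canonicalize subterm:  g(mix(mix(e, b), mix(e, e)))  →  g(b)
Units out:  drop e (×4)
Order the arguments:  mix(g(b), h(l), l, l)

Answer: mix(g(b), h(l), l, l)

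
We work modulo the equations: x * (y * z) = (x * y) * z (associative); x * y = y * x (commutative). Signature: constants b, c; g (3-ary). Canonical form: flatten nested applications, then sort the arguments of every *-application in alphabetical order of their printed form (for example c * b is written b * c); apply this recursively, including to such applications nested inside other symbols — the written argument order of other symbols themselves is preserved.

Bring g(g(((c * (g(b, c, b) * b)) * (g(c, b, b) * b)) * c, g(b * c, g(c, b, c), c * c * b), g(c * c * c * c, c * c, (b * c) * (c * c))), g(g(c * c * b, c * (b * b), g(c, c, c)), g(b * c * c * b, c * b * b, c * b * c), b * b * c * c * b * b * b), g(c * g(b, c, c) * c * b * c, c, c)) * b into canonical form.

Simplify inside:  g(g(((c * (g(b, c, b) * b)) * (g(c, b, b) * b)) * c, g(b * c, g(c, b, c), c * c * b), g(c * c * c * c, c * c, (b * c) * (c * c))), g(g(c * c * b, c * (b * b), g(c, c, c)), g(b * c * c * b, c * b * b, c * b * c), b * b * c * c * b * b * b), g(c * g(b, c, c) * c * b * c, c, c))  →  g(g(b * b * c * c * g(b, c, b) * g(c, b, b), g(b * c, g(c, b, c), b * c * c), g(c * c * c * c, c * c, b * c * c * c)), g(g(b * c * c, b * b * c, g(c, c, c)), g(b * b * c * c, b * b * c, b * c * c), b * b * b * b * b * c * c), g(b * c * c * c * g(b, c, c), c, c))
Order the arguments:  b * g(g(b * b * c * c * g(b, c, b) * g(c, b, b), g(b * c, g(c, b, c), b * c * c), g(c * c * c * c, c * c, b * c * c * c)), g(g(b * c * c, b * b * c, g(c, c, c)), g(b * b * c * c, b * b * c, b * c * c), b * b * b * b * b * c * c), g(b * c * c * c * g(b, c, c), c, c))

Answer: b * g(g(b * b * c * c * g(b, c, b) * g(c, b, b), g(b * c, g(c, b, c), b * c * c), g(c * c * c * c, c * c, b * c * c * c)), g(g(b * c * c, b * b * c, g(c, c, c)), g(b * b * c * c, b * b * c, b * c * c), b * b * b * b * b * c * c), g(b * c * c * c * g(b, c, c), c, c))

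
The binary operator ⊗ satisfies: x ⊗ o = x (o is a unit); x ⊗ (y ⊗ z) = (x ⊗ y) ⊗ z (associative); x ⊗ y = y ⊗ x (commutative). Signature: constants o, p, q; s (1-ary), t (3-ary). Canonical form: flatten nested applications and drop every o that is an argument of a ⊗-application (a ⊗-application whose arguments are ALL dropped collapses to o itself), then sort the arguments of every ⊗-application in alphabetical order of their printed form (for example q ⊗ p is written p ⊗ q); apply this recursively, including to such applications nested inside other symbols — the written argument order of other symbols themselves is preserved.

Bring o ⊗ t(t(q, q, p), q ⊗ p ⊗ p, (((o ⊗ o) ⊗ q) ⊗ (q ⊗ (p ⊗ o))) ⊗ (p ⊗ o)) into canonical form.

Answer: t(t(q, q, p), p ⊗ p ⊗ q, p ⊗ p ⊗ q ⊗ q)

Derivation:
Canonicalize subterm:  t(t(q, q, p), q ⊗ p ⊗ p, (((o ⊗ o) ⊗ q) ⊗ (q ⊗ (p ⊗ o))) ⊗ (p ⊗ o))  →  t(t(q, q, p), p ⊗ p ⊗ q, p ⊗ p ⊗ q ⊗ q)
Unit:  drop o
Sort arguments:  t(t(q, q, p), p ⊗ p ⊗ q, p ⊗ p ⊗ q ⊗ q)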